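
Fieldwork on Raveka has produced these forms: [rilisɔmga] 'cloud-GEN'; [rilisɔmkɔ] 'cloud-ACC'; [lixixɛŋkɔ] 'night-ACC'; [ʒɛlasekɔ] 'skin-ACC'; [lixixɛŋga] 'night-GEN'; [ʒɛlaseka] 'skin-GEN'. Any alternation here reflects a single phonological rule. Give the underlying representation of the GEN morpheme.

/-ga/

The GEN suffix surfaces as [-ga] and [-ka], depending on the final segment of the stem.
By contrast the ACC suffix keeps its initial [k] throughout — that segment must be underlying.
So the underlying form is /-ga/, and voiced stops become voiceless after a vowel.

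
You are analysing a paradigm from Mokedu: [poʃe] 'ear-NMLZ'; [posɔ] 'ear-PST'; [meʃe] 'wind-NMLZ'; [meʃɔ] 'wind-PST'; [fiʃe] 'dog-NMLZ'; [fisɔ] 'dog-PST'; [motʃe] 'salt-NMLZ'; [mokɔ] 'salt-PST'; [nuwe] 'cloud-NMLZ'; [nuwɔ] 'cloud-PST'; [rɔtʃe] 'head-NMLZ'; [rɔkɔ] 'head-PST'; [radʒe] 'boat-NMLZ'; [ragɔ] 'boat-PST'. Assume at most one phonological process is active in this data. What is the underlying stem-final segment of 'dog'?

In [fiʃe] and [fisɔ] the final segment of 'dog' alternates: [ʃ] ~ [s].
The stem 'wind' ([meʃe], [meʃɔ]) shows [ʃ] unchanged in both environments, so [ʃ] cannot be basic with [s] derived before the PST suffix.
Therefore /s/ is basic and [ʃ] is derived by palatalization before a front vowel (/k/, /g/ and /s/ become palato-alveolar [tʃ], [dʒ] and [ʃ] before a front vowel).

/s/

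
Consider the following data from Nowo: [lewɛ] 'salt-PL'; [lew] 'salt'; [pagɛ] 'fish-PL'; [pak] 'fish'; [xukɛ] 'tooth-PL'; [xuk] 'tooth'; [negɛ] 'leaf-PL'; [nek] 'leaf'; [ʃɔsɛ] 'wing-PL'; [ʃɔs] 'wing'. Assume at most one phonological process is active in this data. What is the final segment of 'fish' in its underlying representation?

/g/

The root 'fish' surfaces as [pagɛ] and [pak], with a stem-final [g] ~ [k] alternation.
Compare 'tooth', with invariant [k] in [xukɛ] and [xuk]: an analysis with underlying /k/ and a rule producing [g] before the PL suffix would wrongly predict alternation here too.
The underlying segment must be /g/; voiced obstruents become voiceless word-finally, yielding [k] there.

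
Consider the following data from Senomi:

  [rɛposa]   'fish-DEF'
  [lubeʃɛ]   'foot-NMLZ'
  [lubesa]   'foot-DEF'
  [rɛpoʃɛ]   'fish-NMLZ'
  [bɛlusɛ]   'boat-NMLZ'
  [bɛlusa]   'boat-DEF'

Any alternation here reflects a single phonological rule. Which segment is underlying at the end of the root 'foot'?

/ʃ/

The stem for 'foot' ends in [ʃ] in [lubeʃɛ] but [s] in [lubesa].
The stem 'boat' ([bɛlusɛ], [bɛlusa]) shows [s] unchanged in both environments, so [s] cannot be basic with [ʃ] derived before the NMLZ suffix.
So /ʃ/ is underlying, and a rule of depalatalization — palato-alveolar /ʃ/ becomes [s] when no front vowel follows — gives [s].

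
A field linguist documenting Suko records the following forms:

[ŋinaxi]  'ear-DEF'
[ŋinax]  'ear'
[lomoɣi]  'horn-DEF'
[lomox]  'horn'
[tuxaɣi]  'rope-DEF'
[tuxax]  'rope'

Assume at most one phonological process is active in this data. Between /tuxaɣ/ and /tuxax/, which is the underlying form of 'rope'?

The root 'rope' surfaces as [tuxaɣi] and [tuxax], with a stem-final [ɣ] ~ [x] alternation.
But 'ear' keeps [x] in both environments ([ŋinaxi], [ŋinax]), so there is no rule changing /x/ to [ɣ] before the DEF suffix.
The underlying segment must be /ɣ/; voiced obstruents become voiceless word-finally, yielding [x] there.

/tuxaɣ/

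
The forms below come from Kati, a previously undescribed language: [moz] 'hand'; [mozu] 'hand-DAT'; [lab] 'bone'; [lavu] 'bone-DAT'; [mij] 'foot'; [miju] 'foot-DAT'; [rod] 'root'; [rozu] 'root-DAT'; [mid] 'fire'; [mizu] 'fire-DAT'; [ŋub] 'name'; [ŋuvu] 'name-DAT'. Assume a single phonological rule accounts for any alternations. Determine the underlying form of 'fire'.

The root 'fire' surfaces as [mid] and [mizu], with a stem-final [d] ~ [z] alternation.
But 'hand' keeps [z] in both environments ([moz], [mozu]), so there is no rule changing /z/ to [d] in isolation.
The alternation reflects intervocalic spirantization: voiced stops become fricatives between vowels. /d/ is underlying.

/mid/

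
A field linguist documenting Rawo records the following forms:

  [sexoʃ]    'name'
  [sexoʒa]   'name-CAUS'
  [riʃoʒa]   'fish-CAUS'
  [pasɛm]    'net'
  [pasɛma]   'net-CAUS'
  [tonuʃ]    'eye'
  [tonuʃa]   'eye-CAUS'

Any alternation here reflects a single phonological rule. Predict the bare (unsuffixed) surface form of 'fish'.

[riʃoʃ]

The stem for 'name' ends in [ʃ] in [sexoʃ] but [ʒ] in [sexoʒa].
Compare 'eye', with invariant [ʃ] in [tonuʃ] and [tonuʃa]: an analysis with underlying /ʃ/ and a rule producing [ʒ] before the CAUS suffix would wrongly predict alternation here too.
The alternation reflects word-final obstruent devoicing: voiced obstruents become voiceless word-finally. /ʒ/ is underlying.
From [riʃoʒa] the stem 'fish' is /riʃoʒ/; word-finally this yields [riʃoʃ].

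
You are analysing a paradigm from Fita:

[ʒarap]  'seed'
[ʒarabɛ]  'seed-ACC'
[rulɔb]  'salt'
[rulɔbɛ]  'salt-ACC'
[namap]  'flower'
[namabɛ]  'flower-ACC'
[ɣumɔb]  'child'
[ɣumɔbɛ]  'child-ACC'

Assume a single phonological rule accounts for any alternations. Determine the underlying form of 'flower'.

'flower' shows [p] ~ [b] at the end of the stem ([namap] vs [namabɛ]).
Compare 'child', with invariant [b] in [ɣumɔb] and [ɣumɔbɛ]: an analysis with underlying /b/ and a rule producing [p] in isolation would wrongly predict alternation here too.
The underlying segment must be /p/; voiceless stops become voiced between vowels, yielding [b] there.
The underlying form of 'flower' is therefore /namap/.

/namap/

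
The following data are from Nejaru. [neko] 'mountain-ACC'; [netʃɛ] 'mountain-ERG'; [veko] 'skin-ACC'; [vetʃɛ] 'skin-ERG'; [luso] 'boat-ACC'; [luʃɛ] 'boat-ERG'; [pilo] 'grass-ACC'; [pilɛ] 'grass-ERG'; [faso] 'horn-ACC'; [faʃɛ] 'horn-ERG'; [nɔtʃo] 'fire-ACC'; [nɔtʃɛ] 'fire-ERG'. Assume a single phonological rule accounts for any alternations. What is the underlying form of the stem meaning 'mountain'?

In [neko] and [netʃɛ] the final segment of 'mountain' alternates: [k] ~ [tʃ].
But 'fire' keeps [tʃ] in both environments ([nɔtʃo], [nɔtʃɛ]), so there is no rule changing /tʃ/ to [k] before the ACC suffix.
Therefore /k/ is basic and [tʃ] is derived by palatalization before a front vowel (/k/ and /s/ become palato-alveolar [tʃ] and [ʃ] before a front vowel).

/nek/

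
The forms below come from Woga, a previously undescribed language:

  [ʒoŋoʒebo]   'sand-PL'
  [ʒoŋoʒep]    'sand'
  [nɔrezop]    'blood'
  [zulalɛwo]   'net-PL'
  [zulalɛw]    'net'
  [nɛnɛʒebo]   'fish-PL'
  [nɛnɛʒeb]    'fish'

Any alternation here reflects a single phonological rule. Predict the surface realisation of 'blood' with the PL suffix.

[nɔrezobo]

'sand' shows [b] ~ [p] at the end of the stem ([ʒoŋoʒebo] vs [ʒoŋoʒep]).
Compare 'fish', with invariant [b] in [nɛnɛʒebo] and [nɛnɛʒeb]: an analysis with underlying /b/ and a rule producing [p] in isolation would wrongly predict alternation here too.
The alternation reflects intervocalic voicing: voiceless stops become voiced between vowels. /p/ is underlying.
From [nɔrezop] the stem 'blood' is /nɔrezop/; between vowels this yields [nɔrezobo].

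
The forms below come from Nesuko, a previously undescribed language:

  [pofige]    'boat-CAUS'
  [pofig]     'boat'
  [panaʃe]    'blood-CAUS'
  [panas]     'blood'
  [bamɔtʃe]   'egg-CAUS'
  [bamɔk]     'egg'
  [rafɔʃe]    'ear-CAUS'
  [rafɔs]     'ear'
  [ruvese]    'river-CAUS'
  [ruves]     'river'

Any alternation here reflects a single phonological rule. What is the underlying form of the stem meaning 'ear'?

/rafɔʃ/

In [rafɔʃe] and [rafɔs] the final segment of 'ear' alternates: [ʃ] ~ [s].
Compare 'river', with invariant [s] in [ruvese] and [ruves]: an analysis with underlying /s/ and a rule producing [ʃ] before the CAUS suffix would wrongly predict alternation here too.
The alternation reflects depalatalization: palato-alveolar /tʃ/ and /ʃ/ become [k] and [s] when no front vowel follows. /ʃ/ is underlying.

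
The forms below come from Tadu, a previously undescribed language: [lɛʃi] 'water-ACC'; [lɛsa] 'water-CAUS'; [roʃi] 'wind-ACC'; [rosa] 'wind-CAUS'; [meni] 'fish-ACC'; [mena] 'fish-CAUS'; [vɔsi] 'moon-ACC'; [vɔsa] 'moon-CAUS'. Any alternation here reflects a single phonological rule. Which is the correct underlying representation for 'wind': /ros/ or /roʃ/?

'wind' shows [ʃ] ~ [s] at the end of the stem ([roʃi] vs [rosa]).
If /s/ were underlying and a rule turned it into [ʃ] before the ACC suffix, 'moon' would also alternate; but it has [s] in both [vɔsi] and [vɔsa].
Therefore /ʃ/ is basic and [s] is derived by depalatalization (palato-alveolar /ʃ/ becomes [s] when no front vowel follows).

/roʃ/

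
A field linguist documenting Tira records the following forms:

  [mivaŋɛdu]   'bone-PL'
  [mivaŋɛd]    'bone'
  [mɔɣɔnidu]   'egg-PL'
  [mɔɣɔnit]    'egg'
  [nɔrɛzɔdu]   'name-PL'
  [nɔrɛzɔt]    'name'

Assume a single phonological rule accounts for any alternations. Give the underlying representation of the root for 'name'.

/nɔrɛzɔt/

'name' shows [d] ~ [t] at the end of the stem ([nɔrɛzɔdu] vs [nɔrɛzɔt]).
But 'bone' keeps [d] in both environments ([mivaŋɛdu], [mivaŋɛd]), so there is no rule changing /d/ to [t] in isolation.
The alternation reflects intervocalic voicing: voiceless stops become voiced between vowels. /t/ is underlying.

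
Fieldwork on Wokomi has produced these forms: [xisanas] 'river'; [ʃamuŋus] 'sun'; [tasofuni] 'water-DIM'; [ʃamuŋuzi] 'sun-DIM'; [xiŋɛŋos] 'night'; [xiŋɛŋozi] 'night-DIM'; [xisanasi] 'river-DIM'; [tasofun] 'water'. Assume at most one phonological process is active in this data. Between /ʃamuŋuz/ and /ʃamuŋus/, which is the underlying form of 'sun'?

/ʃamuŋuz/

The root 'sun' surfaces as [ʃamuŋus] and [ʃamuŋuzi], with a stem-final [s] ~ [z] alternation.
If /s/ were underlying and a rule turned it into [z] before the DIM suffix, 'river' would also alternate; but it has [s] in both [xisanas] and [xisanasi].
The underlying segment must be /z/; voiced obstruents become voiceless word-finally, yielding [s] there.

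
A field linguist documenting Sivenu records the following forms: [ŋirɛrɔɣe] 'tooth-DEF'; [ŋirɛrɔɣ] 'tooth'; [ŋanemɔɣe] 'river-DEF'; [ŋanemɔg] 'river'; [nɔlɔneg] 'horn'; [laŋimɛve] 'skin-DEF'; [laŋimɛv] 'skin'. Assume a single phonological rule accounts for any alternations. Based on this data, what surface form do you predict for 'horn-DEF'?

The root 'river' surfaces as [ŋanemɔɣe] and [ŋanemɔg], with a stem-final [ɣ] ~ [g] alternation.
The stem 'tooth' ([ŋirɛrɔɣe], [ŋirɛrɔɣ]) shows [ɣ] unchanged in both environments, so [ɣ] cannot be basic with [g] derived in isolation.
The alternation reflects intervocalic spirantization: voiced stops become fricatives between vowels. /g/ is underlying.
The one attested form of 'horn', [nɔlɔneg], shows underlying /nɔlɔneg/. Applying the same rule between vowels gives [nɔlɔneɣe].

[nɔlɔneɣe]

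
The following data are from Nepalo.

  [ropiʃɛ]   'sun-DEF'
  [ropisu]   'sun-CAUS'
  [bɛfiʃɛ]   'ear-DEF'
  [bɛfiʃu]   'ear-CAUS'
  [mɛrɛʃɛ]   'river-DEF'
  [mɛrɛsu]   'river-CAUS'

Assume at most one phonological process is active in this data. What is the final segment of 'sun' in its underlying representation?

/s/

The stem for 'sun' ends in [ʃ] in [ropiʃɛ] but [s] in [ropisu].
The stem 'ear' ([bɛfiʃɛ], [bɛfiʃu]) shows [ʃ] unchanged in both environments, so [ʃ] cannot be basic with [s] derived before the CAUS suffix.
The alternation reflects palatalization before a front vowel: /s/ becomes palato-alveolar [ʃ] before a front vowel. /s/ is underlying.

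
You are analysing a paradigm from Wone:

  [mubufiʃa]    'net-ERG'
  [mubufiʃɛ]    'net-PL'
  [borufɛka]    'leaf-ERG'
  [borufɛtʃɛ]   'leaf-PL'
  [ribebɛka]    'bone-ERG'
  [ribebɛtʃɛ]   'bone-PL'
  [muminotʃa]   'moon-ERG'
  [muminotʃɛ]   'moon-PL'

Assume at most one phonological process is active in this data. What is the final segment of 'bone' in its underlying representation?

'bone' shows [k] ~ [tʃ] at the end of the stem ([ribebɛka] vs [ribebɛtʃɛ]).
If /tʃ/ were underlying and a rule turned it into [k] before the ERG suffix, 'moon' would also alternate; but it has [tʃ] in both [muminotʃa] and [muminotʃɛ].
The alternation reflects palatalization before a front vowel: /k/ becomes palato-alveolar [tʃ] before a front vowel. /k/ is underlying.

/k/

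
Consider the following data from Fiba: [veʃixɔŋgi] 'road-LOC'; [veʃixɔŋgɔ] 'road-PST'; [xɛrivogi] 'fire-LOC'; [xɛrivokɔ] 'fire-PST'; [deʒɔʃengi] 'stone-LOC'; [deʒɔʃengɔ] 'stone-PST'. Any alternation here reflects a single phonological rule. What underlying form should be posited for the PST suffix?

The PST suffix surfaces as [-gɔ] and [-kɔ], depending on the final segment of the stem.
The LOC suffix, which begins with [g], is invariant after every stem; so [g] is not altered by any rule here.
So the underlying form is /-kɔ/, and voiceless stops become voiced after a nasal.

/-kɔ/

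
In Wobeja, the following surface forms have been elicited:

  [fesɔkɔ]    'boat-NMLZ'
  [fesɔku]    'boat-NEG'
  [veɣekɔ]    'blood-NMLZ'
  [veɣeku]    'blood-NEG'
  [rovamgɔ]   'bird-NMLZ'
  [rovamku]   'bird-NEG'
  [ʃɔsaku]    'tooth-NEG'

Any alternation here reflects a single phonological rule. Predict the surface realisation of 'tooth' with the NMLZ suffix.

[ʃɔsakɔ]

The NMLZ morpheme has two allomorphs, [-gɔ] and [-kɔ].
By contrast the NEG suffix keeps its initial [k] throughout — that segment must be underlying.
So the underlying form is /-gɔ/, and voiced stops become voiceless after a vowel.
After 'tooth', which ends in a vowel, the suffix surfaces as [-kɔ], giving [ʃɔsakɔ].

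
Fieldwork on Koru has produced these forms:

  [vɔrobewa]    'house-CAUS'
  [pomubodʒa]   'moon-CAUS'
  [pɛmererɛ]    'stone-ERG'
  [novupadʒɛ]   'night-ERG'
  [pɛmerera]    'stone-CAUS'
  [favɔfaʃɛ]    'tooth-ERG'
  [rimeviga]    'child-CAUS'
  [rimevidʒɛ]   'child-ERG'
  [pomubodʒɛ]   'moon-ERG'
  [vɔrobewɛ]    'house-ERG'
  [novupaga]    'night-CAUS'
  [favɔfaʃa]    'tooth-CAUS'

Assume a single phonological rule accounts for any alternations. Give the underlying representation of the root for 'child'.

/rimevig/

In [rimevidʒɛ] and [rimeviga] the final segment of 'child' alternates: [dʒ] ~ [g].
The stem 'moon' ([pomubodʒɛ], [pomubodʒa]) shows [dʒ] unchanged in both environments, so [dʒ] cannot be basic with [g] derived before the CAUS suffix.
So /g/ is underlying, and a rule of palatalization before a front vowel — /g/ becomes palato-alveolar [dʒ] before a front vowel — gives [dʒ].
The underlying form of 'child' is therefore /rimevig/.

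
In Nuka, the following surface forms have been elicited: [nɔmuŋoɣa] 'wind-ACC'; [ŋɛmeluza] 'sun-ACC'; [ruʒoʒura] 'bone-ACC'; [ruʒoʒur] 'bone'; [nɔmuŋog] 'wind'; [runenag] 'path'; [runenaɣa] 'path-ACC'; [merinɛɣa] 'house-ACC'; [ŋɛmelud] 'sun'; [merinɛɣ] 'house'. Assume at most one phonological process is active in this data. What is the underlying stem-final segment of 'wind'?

'wind' shows [g] ~ [ɣ] at the end of the stem ([nɔmuŋog] vs [nɔmuŋoɣa]).
Compare 'house', with invariant [ɣ] in [merinɛɣ] and [merinɛɣa]: an analysis with underlying /ɣ/ and a rule producing [g] in isolation would wrongly predict alternation here too.
So /g/ is underlying, and a rule of intervocalic spirantization — voiced stops become fricatives between vowels — gives [ɣ].

/g/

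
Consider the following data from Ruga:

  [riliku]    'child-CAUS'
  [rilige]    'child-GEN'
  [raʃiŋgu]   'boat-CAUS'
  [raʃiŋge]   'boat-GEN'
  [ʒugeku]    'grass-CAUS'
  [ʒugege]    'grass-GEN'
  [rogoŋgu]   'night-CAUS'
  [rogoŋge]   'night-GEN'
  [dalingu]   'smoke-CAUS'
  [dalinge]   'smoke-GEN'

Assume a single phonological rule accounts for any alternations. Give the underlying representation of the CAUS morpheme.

The CAUS suffix surfaces as [-gu] and [-ku], depending on the final segment of the stem.
The GEN suffix, which begins with [g], is invariant after every stem; so [g] is not altered by any rule here.
The CAUS suffix is therefore /-ku/ underlyingly, with post-nasal voicing: voiceless stops become voiced after a nasal.

/-ku/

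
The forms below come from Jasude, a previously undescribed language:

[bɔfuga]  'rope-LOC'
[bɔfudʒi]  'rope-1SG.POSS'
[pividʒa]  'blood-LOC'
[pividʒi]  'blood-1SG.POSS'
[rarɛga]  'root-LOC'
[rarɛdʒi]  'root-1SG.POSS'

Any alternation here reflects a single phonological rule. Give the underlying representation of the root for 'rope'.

The stem for 'rope' ends in [g] in [bɔfuga] but [dʒ] in [bɔfudʒi].
Compare 'blood', with invariant [dʒ] in [pividʒa] and [pividʒi]: an analysis with underlying /dʒ/ and a rule producing [g] before the LOC suffix would wrongly predict alternation here too.
So /g/ is underlying, and a rule of palatalization before a front vowel — /g/ becomes palato-alveolar [dʒ] before a front vowel — gives [dʒ].
The underlying form of 'rope' is therefore /bɔfug/.

/bɔfug/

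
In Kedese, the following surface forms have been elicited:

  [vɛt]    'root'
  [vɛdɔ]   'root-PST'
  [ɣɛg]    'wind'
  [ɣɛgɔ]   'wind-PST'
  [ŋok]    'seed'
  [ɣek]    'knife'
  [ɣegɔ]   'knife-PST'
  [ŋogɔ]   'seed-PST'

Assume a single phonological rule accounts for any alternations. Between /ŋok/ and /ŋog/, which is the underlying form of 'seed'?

The stem for 'seed' ends in [k] in [ŋok] but [g] in [ŋogɔ].
Compare 'wind', with invariant [g] in [ɣɛg] and [ɣɛgɔ]: an analysis with underlying /g/ and a rule producing [k] in isolation would wrongly predict alternation here too.
So /k/ is underlying, and a rule of intervocalic voicing — voiceless stops become voiced between vowels — gives [g].

/ŋok/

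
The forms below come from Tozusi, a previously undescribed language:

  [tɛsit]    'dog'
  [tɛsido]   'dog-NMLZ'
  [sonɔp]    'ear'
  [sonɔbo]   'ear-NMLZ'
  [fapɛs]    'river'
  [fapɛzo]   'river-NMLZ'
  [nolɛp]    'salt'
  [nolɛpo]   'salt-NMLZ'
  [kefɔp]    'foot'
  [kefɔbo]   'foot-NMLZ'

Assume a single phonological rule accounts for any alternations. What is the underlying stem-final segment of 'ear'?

In [sonɔp] and [sonɔbo] the final segment of 'ear' alternates: [p] ~ [b].
If /p/ were underlying and a rule turned it into [b] before the NMLZ suffix, 'salt' would also alternate; but it has [p] in both [nolɛp] and [nolɛpo].
The alternation reflects word-final obstruent devoicing: voiced obstruents become voiceless word-finally. /b/ is underlying.

/b/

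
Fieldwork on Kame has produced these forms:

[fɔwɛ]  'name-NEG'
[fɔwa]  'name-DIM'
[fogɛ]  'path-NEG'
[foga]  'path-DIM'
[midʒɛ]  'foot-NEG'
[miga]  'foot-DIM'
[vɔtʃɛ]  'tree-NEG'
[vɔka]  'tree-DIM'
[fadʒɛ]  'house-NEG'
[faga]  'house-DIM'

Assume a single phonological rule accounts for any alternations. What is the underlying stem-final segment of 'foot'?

/dʒ/

The stem for 'foot' ends in [dʒ] in [midʒɛ] but [g] in [miga].
Compare 'path', with invariant [g] in [fogɛ] and [foga]: an analysis with underlying /g/ and a rule producing [dʒ] before the NEG suffix would wrongly predict alternation here too.
Therefore /dʒ/ is basic and [g] is derived by depalatalization (palato-alveolar /tʃ/ and /dʒ/ become [k] and [g] when no front vowel follows).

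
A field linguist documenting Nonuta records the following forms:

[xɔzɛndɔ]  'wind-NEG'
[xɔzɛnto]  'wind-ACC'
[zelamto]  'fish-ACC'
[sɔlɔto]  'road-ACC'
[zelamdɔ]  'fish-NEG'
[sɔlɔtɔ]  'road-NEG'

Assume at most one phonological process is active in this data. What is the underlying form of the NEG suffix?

The NEG morpheme has two allomorphs, [-dɔ] and [-tɔ].
The ACC suffix, which begins with [t], is invariant after every stem; so [t] is not altered by any rule here.
The NEG suffix is therefore /-dɔ/ underlyingly, with post-vocalic devoicing: voiced stops become voiceless after a vowel.

/-dɔ/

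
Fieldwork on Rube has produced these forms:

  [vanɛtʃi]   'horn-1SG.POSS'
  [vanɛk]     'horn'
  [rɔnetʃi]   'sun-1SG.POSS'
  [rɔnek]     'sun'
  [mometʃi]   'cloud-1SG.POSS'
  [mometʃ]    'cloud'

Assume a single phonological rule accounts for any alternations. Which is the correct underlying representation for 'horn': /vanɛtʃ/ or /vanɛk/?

/vanɛk/

The root 'horn' surfaces as [vanɛtʃi] and [vanɛk], with a stem-final [tʃ] ~ [k] alternation.
The stem 'cloud' ([mometʃi], [mometʃ]) shows [tʃ] unchanged in both environments, so [tʃ] cannot be basic with [k] derived in isolation.
So /k/ is underlying, and a rule of palatalization before a front vowel — /k/ becomes palato-alveolar [tʃ] before a front vowel — gives [tʃ].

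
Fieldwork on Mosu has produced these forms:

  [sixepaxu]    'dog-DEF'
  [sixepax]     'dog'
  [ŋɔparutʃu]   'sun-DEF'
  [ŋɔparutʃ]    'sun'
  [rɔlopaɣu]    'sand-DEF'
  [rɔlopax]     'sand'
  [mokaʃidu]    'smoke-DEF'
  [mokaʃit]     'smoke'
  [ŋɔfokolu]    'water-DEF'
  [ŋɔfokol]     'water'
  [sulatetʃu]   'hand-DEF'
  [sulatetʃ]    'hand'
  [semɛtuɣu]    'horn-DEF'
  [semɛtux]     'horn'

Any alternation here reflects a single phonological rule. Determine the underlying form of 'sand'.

The stem for 'sand' ends in [ɣ] in [rɔlopaɣu] but [x] in [rɔlopax].
If /x/ were underlying and a rule turned it into [ɣ] before the DEF suffix, 'dog' would also alternate; but it has [x] in both [sixepaxu] and [sixepax].
So /ɣ/ is underlying, and a rule of word-final obstruent devoicing — voiced obstruents become voiceless word-finally — gives [x].

/rɔlopaɣ/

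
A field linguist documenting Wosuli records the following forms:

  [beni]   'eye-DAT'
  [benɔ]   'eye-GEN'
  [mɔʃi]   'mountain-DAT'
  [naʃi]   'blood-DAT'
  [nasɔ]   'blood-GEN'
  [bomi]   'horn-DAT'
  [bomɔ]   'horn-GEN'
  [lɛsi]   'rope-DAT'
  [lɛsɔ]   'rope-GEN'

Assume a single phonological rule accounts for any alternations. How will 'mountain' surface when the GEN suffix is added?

In [naʃi] and [nasɔ] the final segment of 'blood' alternates: [ʃ] ~ [s].
The stem 'rope' ([lɛsi], [lɛsɔ]) shows [s] unchanged in both environments, so [s] cannot be basic with [ʃ] derived before the DAT suffix.
So /ʃ/ is underlying, and a rule of depalatalization — palato-alveolar /ʃ/ becomes [s] when no front vowel follows — gives [s].
From [mɔʃi] the stem 'mountain' is /mɔʃ/; when no front vowel follows this yields [mɔsɔ].

[mɔsɔ]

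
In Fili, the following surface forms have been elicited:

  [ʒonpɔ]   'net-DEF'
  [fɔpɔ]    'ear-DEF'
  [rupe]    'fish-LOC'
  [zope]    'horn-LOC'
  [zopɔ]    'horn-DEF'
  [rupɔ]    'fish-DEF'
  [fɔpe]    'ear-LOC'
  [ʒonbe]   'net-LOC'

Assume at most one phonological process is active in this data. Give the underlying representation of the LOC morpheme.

/-be/

The LOC suffix surfaces as [-be] and [-pe], depending on the final segment of the stem.
The DEF suffix, which begins with [p], is invariant after every stem; so [p] is not altered by any rule here.
The LOC suffix is therefore /-be/ underlyingly, with post-vocalic devoicing: voiced stops become voiceless after a vowel.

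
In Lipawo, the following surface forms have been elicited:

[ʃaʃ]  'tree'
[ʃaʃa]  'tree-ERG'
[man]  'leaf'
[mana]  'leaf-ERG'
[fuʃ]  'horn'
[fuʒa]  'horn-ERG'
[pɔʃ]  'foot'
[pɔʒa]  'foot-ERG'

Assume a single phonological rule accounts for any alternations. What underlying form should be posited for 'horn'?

In [fuʃ] and [fuʒa] the final segment of 'horn' alternates: [ʃ] ~ [ʒ].
If /ʃ/ were underlying and a rule turned it into [ʒ] before the ERG suffix, 'tree' would also alternate; but it has [ʃ] in both [ʃaʃ] and [ʃaʃa].
The underlying segment must be /ʒ/; voiced obstruents become voiceless word-finally, yielding [ʃ] there.
The underlying form of 'horn' is therefore /fuʒ/.

/fuʒ/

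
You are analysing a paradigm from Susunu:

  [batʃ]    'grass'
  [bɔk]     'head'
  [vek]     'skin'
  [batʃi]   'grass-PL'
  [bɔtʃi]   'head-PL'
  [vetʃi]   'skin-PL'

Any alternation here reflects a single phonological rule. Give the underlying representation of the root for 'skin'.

/vek/

In [vek] and [vetʃi] the final segment of 'skin' alternates: [k] ~ [tʃ].
But 'grass' keeps [tʃ] in both environments ([batʃ], [batʃi]), so there is no rule changing /tʃ/ to [k] in isolation.
The alternation reflects palatalization before a front vowel: /k/ becomes palato-alveolar [tʃ] before a front vowel. /k/ is underlying.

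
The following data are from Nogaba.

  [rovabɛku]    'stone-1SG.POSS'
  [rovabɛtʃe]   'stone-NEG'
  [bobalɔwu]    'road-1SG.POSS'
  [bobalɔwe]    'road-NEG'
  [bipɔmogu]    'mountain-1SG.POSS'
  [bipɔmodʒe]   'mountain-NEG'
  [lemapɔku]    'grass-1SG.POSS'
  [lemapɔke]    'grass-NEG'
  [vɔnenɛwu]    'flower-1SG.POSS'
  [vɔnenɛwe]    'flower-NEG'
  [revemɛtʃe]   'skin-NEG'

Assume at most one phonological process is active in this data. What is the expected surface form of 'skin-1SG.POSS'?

The stem for 'stone' ends in [k] in [rovabɛku] but [tʃ] in [rovabɛtʃe].
Compare 'grass', with invariant [k] in [lemapɔku] and [lemapɔke]: an analysis with underlying /k/ and a rule producing [tʃ] before the NEG suffix would wrongly predict alternation here too.
Therefore /tʃ/ is basic and [k] is derived by depalatalization (palato-alveolar /tʃ/ and /dʒ/ become [k] and [g] when no front vowel follows).
The one attested form of 'skin', [revemɛtʃe], shows underlying /revemɛtʃ/. Applying the same rule when no front vowel follows gives [revemɛku].

[revemɛku]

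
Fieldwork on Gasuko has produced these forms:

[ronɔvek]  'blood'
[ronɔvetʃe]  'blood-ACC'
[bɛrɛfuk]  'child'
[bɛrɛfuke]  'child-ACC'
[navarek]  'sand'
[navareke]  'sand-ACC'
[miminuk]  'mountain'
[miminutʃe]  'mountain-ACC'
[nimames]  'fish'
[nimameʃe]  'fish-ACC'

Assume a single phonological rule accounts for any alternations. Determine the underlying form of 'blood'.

/ronɔvetʃ/

The root 'blood' surfaces as [ronɔvek] and [ronɔvetʃe], with a stem-final [k] ~ [tʃ] alternation.
If /k/ were underlying and a rule turned it into [tʃ] before the ACC suffix, 'sand' would also alternate; but it has [k] in both [navarek] and [navareke].
So /tʃ/ is underlying, and a rule of depalatalization — palato-alveolar /tʃ/ and /ʃ/ become [k] and [s] when no front vowel follows — gives [k].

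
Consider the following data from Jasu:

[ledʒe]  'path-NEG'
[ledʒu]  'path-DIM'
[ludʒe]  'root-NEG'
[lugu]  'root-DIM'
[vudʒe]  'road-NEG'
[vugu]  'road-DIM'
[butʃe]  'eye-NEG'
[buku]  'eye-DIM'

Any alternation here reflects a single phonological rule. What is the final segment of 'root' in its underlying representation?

The root 'root' surfaces as [ludʒe] and [lugu], with a stem-final [dʒ] ~ [g] alternation.
Compare 'path', with invariant [dʒ] in [ledʒe] and [ledʒu]: an analysis with underlying /dʒ/ and a rule producing [g] before the DIM suffix would wrongly predict alternation here too.
Therefore /g/ is basic and [dʒ] is derived by palatalization before a front vowel (/k/ and /g/ become palato-alveolar [tʃ] and [dʒ] before a front vowel).

/g/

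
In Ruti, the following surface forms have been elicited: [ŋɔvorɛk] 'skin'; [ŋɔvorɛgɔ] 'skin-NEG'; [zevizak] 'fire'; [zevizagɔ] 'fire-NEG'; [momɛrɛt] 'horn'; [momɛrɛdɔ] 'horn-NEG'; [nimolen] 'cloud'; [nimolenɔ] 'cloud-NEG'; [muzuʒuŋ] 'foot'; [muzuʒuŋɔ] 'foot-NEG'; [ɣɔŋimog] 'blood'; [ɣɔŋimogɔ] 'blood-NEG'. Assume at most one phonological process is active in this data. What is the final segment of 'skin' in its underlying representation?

/k/

'skin' shows [k] ~ [g] at the end of the stem ([ŋɔvorɛk] vs [ŋɔvorɛgɔ]).
But 'blood' keeps [g] in both environments ([ɣɔŋimog], [ɣɔŋimogɔ]), so there is no rule changing /g/ to [k] in isolation.
The underlying segment must be /k/; voiceless stops become voiced between vowels, yielding [g] there.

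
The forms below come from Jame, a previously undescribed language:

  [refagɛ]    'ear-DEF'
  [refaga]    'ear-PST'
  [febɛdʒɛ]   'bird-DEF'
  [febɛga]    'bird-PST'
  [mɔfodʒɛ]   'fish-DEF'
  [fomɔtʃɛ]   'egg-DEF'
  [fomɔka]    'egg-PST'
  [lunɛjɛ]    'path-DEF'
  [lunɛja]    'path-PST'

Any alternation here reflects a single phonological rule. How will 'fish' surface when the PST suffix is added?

[mɔfoga]

In [febɛdʒɛ] and [febɛga] the final segment of 'bird' alternates: [dʒ] ~ [g].
The stem 'ear' ([refagɛ], [refaga]) shows [g] unchanged in both environments, so [g] cannot be basic with [dʒ] derived before the DEF suffix.
So /dʒ/ is underlying, and a rule of depalatalization — palato-alveolar /tʃ/ and /dʒ/ become [k] and [g] when no front vowel follows — gives [g].
From [mɔfodʒɛ] the stem 'fish' is /mɔfodʒ/; when no front vowel follows this yields [mɔfoga].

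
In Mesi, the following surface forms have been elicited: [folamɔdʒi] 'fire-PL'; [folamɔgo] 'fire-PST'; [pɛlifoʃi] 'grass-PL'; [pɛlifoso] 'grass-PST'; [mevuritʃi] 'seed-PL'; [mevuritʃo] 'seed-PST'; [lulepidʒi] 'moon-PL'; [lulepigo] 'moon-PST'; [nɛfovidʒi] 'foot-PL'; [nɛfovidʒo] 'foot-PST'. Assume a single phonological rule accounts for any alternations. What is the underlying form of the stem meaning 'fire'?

/folamɔg/

The stem for 'fire' ends in [dʒ] in [folamɔdʒi] but [g] in [folamɔgo].
The stem 'foot' ([nɛfovidʒi], [nɛfovidʒo]) shows [dʒ] unchanged in both environments, so [dʒ] cannot be basic with [g] derived before the PST suffix.
So /g/ is underlying, and a rule of palatalization before a front vowel — /g/ and /s/ become palato-alveolar [dʒ] and [ʃ] before a front vowel — gives [dʒ].
Hence 'fire' is /folamɔg/ underlyingly.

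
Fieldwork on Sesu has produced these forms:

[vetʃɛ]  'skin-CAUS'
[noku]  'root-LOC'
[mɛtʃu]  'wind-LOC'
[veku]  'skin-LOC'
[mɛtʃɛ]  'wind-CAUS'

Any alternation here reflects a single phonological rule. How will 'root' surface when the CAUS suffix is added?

The root 'skin' surfaces as [vetʃɛ] and [veku], with a stem-final [tʃ] ~ [k] alternation.
But 'wind' keeps [tʃ] in both environments ([mɛtʃɛ], [mɛtʃu]), so there is no rule changing /tʃ/ to [k] before the LOC suffix.
The alternation reflects palatalization before a front vowel: /k/ becomes palato-alveolar [tʃ] before a front vowel. /k/ is underlying.
The one attested form of 'root', [noku], shows underlying /nok/. Applying the same rule before a front vowel gives [notʃɛ].

[notʃɛ]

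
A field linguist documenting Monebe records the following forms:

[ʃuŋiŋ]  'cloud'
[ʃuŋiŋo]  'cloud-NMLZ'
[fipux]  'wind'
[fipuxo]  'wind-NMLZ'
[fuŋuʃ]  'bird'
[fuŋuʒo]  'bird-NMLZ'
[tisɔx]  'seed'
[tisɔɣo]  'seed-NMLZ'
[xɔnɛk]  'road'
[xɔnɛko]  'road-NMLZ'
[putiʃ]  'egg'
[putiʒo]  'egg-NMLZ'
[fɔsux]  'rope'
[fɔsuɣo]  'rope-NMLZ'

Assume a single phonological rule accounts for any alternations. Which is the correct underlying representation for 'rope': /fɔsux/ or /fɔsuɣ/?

In [fɔsux] and [fɔsuɣo] the final segment of 'rope' alternates: [x] ~ [ɣ].
The stem 'wind' ([fipux], [fipuxo]) shows [x] unchanged in both environments, so [x] cannot be basic with [ɣ] derived before the NMLZ suffix.
The underlying segment must be /ɣ/; voiced obstruents become voiceless word-finally, yielding [x] there.

/fɔsuɣ/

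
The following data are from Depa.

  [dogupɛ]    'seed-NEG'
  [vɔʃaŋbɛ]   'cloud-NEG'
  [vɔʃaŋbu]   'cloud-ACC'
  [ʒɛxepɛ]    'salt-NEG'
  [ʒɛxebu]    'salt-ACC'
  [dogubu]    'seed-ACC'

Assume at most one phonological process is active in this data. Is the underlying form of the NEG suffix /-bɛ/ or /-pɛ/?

The NEG morpheme has two allomorphs, [-bɛ] and [-pɛ].
By contrast the ACC suffix keeps its initial [b] throughout — that segment must be underlying.
So the underlying form is /-pɛ/, and voiceless stops become voiced after a nasal.

/-pɛ/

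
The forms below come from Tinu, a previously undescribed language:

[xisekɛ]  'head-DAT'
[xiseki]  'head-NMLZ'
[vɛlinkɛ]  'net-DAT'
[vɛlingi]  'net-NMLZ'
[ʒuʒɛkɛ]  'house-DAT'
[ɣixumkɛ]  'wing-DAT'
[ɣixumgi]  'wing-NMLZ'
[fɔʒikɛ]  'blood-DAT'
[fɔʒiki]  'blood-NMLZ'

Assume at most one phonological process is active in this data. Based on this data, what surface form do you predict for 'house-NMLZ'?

The NMLZ morpheme has two allomorphs, [-gi] and [-ki].
By contrast the DAT suffix keeps its initial [k] throughout — that segment must be underlying.
The NMLZ suffix is therefore /-gi/ underlyingly, with post-vocalic devoicing: voiced stops become voiceless after a vowel.
After 'house', which ends in a vowel, the suffix surfaces as [-ki], giving [ʒuʒɛki].

[ʒuʒɛki]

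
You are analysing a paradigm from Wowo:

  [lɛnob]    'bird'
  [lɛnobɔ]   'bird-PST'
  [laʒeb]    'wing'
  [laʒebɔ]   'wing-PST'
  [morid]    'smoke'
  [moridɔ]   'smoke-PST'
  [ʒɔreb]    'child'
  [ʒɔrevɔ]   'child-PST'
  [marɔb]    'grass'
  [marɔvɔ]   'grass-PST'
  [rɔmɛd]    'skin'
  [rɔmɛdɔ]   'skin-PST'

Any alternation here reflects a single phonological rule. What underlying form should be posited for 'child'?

The stem for 'child' ends in [b] in [ʒɔreb] but [v] in [ʒɔrevɔ].
If /b/ were underlying and a rule turned it into [v] before the PST suffix, 'wing' would also alternate; but it has [b] in both [laʒeb] and [laʒebɔ].
Therefore /v/ is basic and [b] is derived by word-final hardening (voiced fricatives become stops word-finally).

/ʒɔrev/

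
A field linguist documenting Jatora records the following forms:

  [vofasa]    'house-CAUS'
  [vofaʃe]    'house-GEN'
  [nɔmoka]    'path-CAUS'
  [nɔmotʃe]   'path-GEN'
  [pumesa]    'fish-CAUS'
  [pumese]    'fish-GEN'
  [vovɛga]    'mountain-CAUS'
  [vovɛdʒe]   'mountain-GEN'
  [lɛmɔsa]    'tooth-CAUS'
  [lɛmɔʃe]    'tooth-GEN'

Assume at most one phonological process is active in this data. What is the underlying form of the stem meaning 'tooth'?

'tooth' shows [s] ~ [ʃ] at the end of the stem ([lɛmɔsa] vs [lɛmɔʃe]).
The stem 'fish' ([pumesa], [pumese]) shows [s] unchanged in both environments, so [s] cannot be basic with [ʃ] derived before the GEN suffix.
Therefore /ʃ/ is basic and [s] is derived by depalatalization (palato-alveolar /tʃ/, /dʒ/ and /ʃ/ become [k], [g] and [s] when no front vowel follows).

/lɛmɔʃ/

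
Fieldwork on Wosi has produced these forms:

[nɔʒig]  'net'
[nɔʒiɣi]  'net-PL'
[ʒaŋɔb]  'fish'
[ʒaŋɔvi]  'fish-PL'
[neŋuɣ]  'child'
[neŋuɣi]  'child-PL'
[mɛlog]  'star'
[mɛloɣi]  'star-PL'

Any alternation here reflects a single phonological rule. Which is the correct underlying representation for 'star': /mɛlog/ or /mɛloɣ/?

/mɛlog/

In [mɛlog] and [mɛloɣi] the final segment of 'star' alternates: [g] ~ [ɣ].
If /ɣ/ were underlying and a rule turned it into [g] in isolation, 'child' would also alternate; but it has [ɣ] in both [neŋuɣ] and [neŋuɣi].
Therefore /g/ is basic and [ɣ] is derived by intervocalic spirantization (voiced stops become fricatives between vowels).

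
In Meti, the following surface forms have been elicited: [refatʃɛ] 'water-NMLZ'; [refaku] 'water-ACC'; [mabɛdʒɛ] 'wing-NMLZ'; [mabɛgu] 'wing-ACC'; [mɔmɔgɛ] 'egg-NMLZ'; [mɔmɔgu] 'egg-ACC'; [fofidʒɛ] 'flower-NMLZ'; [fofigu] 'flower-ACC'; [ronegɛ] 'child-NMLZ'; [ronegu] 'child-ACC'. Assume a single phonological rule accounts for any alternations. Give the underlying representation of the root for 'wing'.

'wing' shows [dʒ] ~ [g] at the end of the stem ([mabɛdʒɛ] vs [mabɛgu]).
Compare 'egg', with invariant [g] in [mɔmɔgɛ] and [mɔmɔgu]: an analysis with underlying /g/ and a rule producing [dʒ] before the NMLZ suffix would wrongly predict alternation here too.
The underlying segment must be /dʒ/; palato-alveolar /tʃ/ and /dʒ/ become [k] and [g] when no front vowel follows, yielding [g] there.

/mabɛdʒ/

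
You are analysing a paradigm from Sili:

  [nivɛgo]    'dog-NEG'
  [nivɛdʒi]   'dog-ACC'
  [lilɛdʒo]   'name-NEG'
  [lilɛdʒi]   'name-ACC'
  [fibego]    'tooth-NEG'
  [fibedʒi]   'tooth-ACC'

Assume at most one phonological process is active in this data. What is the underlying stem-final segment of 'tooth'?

The stem for 'tooth' ends in [g] in [fibego] but [dʒ] in [fibedʒi].
Compare 'name', with invariant [dʒ] in [lilɛdʒo] and [lilɛdʒi]: an analysis with underlying /dʒ/ and a rule producing [g] before the NEG suffix would wrongly predict alternation here too.
The alternation reflects palatalization before a front vowel: /g/ becomes palato-alveolar [dʒ] before a front vowel. /g/ is underlying.

/g/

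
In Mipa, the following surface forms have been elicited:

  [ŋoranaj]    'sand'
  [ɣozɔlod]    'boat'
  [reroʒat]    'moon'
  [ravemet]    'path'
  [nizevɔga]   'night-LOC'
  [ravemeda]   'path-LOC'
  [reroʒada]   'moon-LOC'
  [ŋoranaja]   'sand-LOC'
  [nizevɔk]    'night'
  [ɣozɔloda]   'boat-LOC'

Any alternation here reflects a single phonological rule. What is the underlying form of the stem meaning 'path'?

/ravemet/

'path' shows [t] ~ [d] at the end of the stem ([ravemet] vs [ravemeda]).
The stem 'boat' ([ɣozɔlod], [ɣozɔloda]) shows [d] unchanged in both environments, so [d] cannot be basic with [t] derived in isolation.
The alternation reflects intervocalic voicing: voiceless stops become voiced between vowels. /t/ is underlying.
So 'path' = /ravemet/.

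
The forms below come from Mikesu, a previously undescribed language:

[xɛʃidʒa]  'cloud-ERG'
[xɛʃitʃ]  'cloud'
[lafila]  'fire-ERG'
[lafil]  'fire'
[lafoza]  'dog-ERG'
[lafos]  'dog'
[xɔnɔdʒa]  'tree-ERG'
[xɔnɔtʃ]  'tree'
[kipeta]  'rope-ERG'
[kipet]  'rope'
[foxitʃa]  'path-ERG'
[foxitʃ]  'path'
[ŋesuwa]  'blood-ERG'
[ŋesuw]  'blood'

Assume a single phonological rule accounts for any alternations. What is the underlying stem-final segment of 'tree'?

The stem for 'tree' ends in [dʒ] in [xɔnɔdʒa] but [tʃ] in [xɔnɔtʃ].
But 'path' keeps [tʃ] in both environments ([foxitʃa], [foxitʃ]), so there is no rule changing /tʃ/ to [dʒ] before the ERG suffix.
The underlying segment must be /dʒ/; voiced obstruents become voiceless word-finally, yielding [tʃ] there.

/dʒ/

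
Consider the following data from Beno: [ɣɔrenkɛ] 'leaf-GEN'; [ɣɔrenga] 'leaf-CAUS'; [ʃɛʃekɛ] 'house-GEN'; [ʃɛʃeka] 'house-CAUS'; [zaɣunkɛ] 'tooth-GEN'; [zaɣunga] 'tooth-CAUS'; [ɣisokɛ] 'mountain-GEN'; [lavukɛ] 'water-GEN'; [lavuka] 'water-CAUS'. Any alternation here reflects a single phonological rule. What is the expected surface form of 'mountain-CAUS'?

The CAUS suffix surfaces as [-ga] and [-ka], depending on the final segment of the stem.
By contrast the GEN suffix keeps its initial [k] throughout — that segment must be underlying.
The CAUS suffix is therefore /-ga/ underlyingly, with post-vocalic devoicing: voiced stops become voiceless after a vowel.
After 'mountain', which ends in a vowel, the suffix surfaces as [-ka], giving [ɣisoka].

[ɣisoka]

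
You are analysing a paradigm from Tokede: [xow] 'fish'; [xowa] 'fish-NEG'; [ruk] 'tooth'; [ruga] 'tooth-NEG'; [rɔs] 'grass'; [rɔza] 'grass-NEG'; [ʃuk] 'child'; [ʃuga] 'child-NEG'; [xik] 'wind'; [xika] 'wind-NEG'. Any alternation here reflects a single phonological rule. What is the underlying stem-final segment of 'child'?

/g/

In [ʃuk] and [ʃuga] the final segment of 'child' alternates: [k] ~ [g].
But 'wind' keeps [k] in both environments ([xik], [xika]), so there is no rule changing /k/ to [g] before the NEG suffix.
So /g/ is underlying, and a rule of word-final obstruent devoicing — voiced obstruents become voiceless word-finally — gives [k].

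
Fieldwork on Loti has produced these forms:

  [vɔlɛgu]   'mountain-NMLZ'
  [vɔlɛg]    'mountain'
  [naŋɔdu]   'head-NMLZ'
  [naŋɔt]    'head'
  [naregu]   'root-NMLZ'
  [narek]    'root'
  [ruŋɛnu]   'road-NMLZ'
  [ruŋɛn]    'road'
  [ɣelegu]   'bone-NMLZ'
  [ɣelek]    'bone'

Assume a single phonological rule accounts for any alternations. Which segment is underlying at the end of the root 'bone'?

The stem for 'bone' ends in [g] in [ɣelegu] but [k] in [ɣelek].
But 'mountain' keeps [g] in both environments ([vɔlɛgu], [vɔlɛg]), so there is no rule changing /g/ to [k] in isolation.
The alternation reflects intervocalic voicing: voiceless stops become voiced between vowels. /k/ is underlying.

/k/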